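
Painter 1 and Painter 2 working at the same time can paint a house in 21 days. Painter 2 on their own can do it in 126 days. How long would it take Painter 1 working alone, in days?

Combined rate is 1/21 per day.
Known contribution: 1/126 per day.
So Painter 1's rate is 1/21 − 1/126 = 5/126, meaning 126/5 days alone.

126/5 days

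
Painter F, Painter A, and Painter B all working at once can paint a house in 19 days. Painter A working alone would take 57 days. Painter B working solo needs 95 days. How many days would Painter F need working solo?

Combined rate is 1/19 per day.
Known contribution: 1/57 + 1/95 = (5 + 3)/285 = 8/285 per day.
So Painter F's rate is 1/19 − 8/285 = 7/285, meaning 285/7 days alone.

285/7 days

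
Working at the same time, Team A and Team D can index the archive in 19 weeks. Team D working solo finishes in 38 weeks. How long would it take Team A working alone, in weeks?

38 weeks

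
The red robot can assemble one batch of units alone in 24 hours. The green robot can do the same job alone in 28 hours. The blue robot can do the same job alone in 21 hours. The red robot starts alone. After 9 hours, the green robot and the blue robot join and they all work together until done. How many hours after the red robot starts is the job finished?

In the first 9 hours the red robot alone does 9/24 = 3/8 of the job, leaving 5/8.
Once everyone is working, combined rate: 1/24 + 1/28 + 1/21 = (7 + 6 + 8)/168 = 21/168 = 1/8 per hour.
Remaining 5/8 at 1/8 per hour takes 5 hours.
Total from the start = 9 + 5 = 14 hours.

14 hours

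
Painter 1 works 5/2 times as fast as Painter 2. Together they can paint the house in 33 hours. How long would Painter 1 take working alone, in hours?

231/5 hours

Let Painter 2's rate be r; then Painter 1's rate is (5/2)r, so together (5/2 + 1)r = (7/2)r = 1/33.
Thus r = 2/231 per hour.
Painter 2 alone: 231/2 hours; Painter 1 alone: 231/5 hours.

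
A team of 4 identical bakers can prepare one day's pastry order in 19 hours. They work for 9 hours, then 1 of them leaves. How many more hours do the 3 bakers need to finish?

40/3 hours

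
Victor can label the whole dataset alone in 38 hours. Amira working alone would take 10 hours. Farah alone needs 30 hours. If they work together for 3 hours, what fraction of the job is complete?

Combined rate: 1/38 + 1/10 + 1/30 = (15 + 57 + 19)/570 = 91/570 per hour.
In 3 hours they complete 3·91/570 = 91/190 of the job.

91/190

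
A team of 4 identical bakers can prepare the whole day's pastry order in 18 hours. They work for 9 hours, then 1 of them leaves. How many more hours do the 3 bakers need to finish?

One baker does 1/72 of the job per hour.
After 9 hours with 4 bakers, 1/2 is done (1/2 left).
With 3 bakers the rate is 3/72 = 1/24, so the rest takes 1/2 ÷ 1/24 = 12 hours.

12 hours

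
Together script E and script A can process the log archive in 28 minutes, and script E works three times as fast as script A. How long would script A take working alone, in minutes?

Let script A's rate be r; then script E's rate is 3r, so together (3 + 1)r = 4r = 1/28.
Thus r = 1/112 per minute.
Script A alone: 112 minutes; script E alone: 112/3 minutes.

112 minutes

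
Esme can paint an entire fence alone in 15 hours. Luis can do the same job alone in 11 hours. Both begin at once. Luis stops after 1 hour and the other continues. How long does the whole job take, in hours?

In the first 1 hour the combined rate is 26/165, so 26/165 of the job is done, leaving 139/165.
After Luis leaves the rate is 1/15 per hour; the remaining 139/165 takes 139/11 hours.
Total = 1 + 139/11 = 150/11 hours.

150/11 hours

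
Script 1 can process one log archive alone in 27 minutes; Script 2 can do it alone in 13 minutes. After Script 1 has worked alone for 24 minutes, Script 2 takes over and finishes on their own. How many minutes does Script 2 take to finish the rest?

In 24 minutes Script 1 does 24/27 = 8/9 of the job, leaving 1/9.
Script 2 works at 1/13 per minute, so finishing takes 1/9 ÷ 1/13 = 13/9 minutes.

13/9 minutes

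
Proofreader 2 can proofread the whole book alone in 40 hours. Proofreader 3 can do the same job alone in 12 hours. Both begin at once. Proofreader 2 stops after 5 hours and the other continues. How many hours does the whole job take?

In the first 5 hours the combined rate is 13/120, so 13/24 of the job is done, leaving 11/24.
After Proofreader 2 leaves the rate is 1/12 per hour; the remaining 11/24 takes 11/2 hours.
Total = 5 + 11/2 = 21/2 hours.

21/2 hours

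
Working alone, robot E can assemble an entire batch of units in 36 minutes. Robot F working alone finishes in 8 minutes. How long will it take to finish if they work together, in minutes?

72/11 minutes

Combined rate: 1/36 + 1/8 = (2 + 9)/72 = 11/72 per minute.
Time = 1 ÷ (11/72) = 72/11 minutes.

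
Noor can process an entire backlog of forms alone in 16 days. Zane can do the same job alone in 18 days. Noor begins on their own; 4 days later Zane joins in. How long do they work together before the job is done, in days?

108/17 days

In the first 4 days Noor alone does 4/16 = 1/4 of the job, leaving 3/4.
Once everyone is working, combined rate: 1/16 + 1/18 = (9 + 8)/144 = 17/144 per day.
Remaining 3/4 at 17/144 per day takes 108/17 days.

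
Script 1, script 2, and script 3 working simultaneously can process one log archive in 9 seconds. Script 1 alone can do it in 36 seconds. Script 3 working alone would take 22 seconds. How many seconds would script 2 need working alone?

Combined rate is 1/9 per second.
Known contribution: 1/36 + 1/22 = (11 + 18)/396 = 29/396 per second.
So script 2's rate is 1/9 − 29/396 = 5/132, meaning 132/5 seconds alone.

132/5 seconds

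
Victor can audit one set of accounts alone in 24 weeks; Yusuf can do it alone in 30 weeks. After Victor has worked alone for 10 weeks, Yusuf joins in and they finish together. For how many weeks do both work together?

70/9 weeks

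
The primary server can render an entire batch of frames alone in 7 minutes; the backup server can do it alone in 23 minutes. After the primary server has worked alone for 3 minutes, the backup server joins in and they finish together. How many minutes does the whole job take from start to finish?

In 3 minutes the primary server does 3/7 of the job, leaving 4/7.
The primary server and the backup server together work at 30/161 per minute, so finishing takes 4/7 ÷ 30/161 = 46/15 minutes.
Total time = 3 + 46/15 = 91/15 minutes.

91/15 minutes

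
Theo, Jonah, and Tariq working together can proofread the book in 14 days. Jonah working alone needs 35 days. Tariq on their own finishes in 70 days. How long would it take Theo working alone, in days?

35 days

Combined rate is 1/14 per day.
Known contribution: 1/35 + 1/70 = (2 + 1)/70 = 3/70 per day.
So Theo's rate is 1/14 − 3/70 = 1/35, meaning 35 days alone.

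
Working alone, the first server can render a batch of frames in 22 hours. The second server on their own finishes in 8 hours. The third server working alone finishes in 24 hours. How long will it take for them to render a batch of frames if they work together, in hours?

33/7 hours

Combined rate: 1/22 + 1/8 + 1/24 = (12 + 33 + 11)/264 = 56/264 = 7/33 per hour.
Time = 1 ÷ (7/33) = 33/7 hours.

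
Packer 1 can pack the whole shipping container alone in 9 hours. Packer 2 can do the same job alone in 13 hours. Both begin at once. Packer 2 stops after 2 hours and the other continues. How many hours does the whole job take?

In the first 2 hours the combined rate is 22/117, so 44/117 of the job is done, leaving 73/117.
After Packer 2 leaves the rate is 1/9 per hour; the remaining 73/117 takes 73/13 hours.
Total = 2 + 73/13 = 99/13 hours.

99/13 hours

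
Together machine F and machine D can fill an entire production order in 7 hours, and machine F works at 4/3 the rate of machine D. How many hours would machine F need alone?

49/4 hours

Let machine D's rate be r; then machine F's rate is (4/3)r, so together (4/3 + 1)r = (7/3)r = 1/7.
Thus r = 3/49 per hour.
Machine D alone: 49/3 hours; machine F alone: 49/4 hours.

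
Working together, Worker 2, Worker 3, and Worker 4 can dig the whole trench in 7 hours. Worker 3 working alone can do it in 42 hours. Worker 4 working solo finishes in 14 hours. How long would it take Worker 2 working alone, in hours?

Combined rate is 1/7 per hour.
Known contribution: 1/42 + 1/14 = (1 + 3)/42 = 4/42 = 2/21 per hour.
So Worker 2's rate is 1/7 − 2/21 = 1/21, meaning 21 hours alone.

21 hours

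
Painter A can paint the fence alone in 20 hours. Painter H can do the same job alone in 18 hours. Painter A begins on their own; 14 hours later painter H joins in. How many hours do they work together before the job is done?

54/19 hours

In the first 14 hours painter A alone does 14/20 = 7/10 of the job, leaving 3/10.
Once everyone is working, combined rate: 1/20 + 1/18 = (9 + 10)/180 = 19/180 per hour.
Remaining 3/10 at 19/180 per hour takes 54/19 hours.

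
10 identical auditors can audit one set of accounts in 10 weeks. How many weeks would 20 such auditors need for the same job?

Total work is 10·10 = 100 auditor-weeks.
With 20 auditors: 100/20 = 5 weeks.

5 weeks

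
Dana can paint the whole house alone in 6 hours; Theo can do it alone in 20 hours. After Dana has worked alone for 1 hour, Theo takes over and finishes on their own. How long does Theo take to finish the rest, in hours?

50/3 hours

In 1 hour Dana does 1/6 of the job, leaving 5/6.
Theo works at 1/20 per hour, so finishing takes 5/6 ÷ 1/20 = 50/3 hours.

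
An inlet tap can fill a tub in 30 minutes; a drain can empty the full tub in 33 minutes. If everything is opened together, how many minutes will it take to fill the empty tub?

330 minutes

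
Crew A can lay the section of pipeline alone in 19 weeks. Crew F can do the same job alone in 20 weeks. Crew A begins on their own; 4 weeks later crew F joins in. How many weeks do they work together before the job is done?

100/13 weeks

In the first 4 weeks crew A alone does 4/19 of the job, leaving 15/19.
Once everyone is working, combined rate: 1/19 + 1/20 = (20 + 19)/380 = 39/380 per week.
Remaining 15/19 at 39/380 per week takes 100/13 weeks.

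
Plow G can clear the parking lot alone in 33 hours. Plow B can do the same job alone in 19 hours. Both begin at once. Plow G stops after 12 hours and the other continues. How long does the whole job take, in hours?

In the first 12 hours the combined rate is 52/627, so 208/209 of the job is done, leaving 1/209.
After Plow G leaves the rate is 1/19 per hour; the remaining 1/209 takes 1/11 hours.
Total = 12 + 1/11 = 133/11 hours.

133/11 hours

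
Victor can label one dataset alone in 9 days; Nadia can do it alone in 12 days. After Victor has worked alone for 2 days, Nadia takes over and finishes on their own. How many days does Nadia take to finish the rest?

28/3 days

In 2 days Victor does 2/9 of the job, leaving 7/9.
Nadia works at 1/12 per day, so finishing takes 7/9 ÷ 1/12 = 28/3 days.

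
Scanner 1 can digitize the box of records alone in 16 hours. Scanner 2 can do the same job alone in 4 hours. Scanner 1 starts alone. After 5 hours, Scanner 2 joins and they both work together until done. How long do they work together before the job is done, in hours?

In the first 5 hours Scanner 1 alone does 5/16 of the job, leaving 11/16.
Once everyone is working, combined rate: 1/16 + 1/4 = (1 + 4)/16 = 5/16 per hour.
Remaining 11/16 at 5/16 per hour takes 11/5 hours.

11/5 hours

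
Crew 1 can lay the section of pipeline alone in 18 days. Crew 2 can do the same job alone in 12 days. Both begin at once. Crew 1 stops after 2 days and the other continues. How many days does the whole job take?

In the first 2 days the combined rate is 5/36, so 5/18 of the job is done, leaving 13/18.
After crew 1 leaves the rate is 1/12 per day; the remaining 13/18 takes 26/3 days.
Total = 2 + 26/3 = 32/3 days.

32/3 days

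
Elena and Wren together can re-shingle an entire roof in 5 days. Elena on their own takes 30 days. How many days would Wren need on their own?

Combined rate is 1/5 per day.
Known contribution: 1/30 per day.
So Wren's rate is 1/5 − 1/30 = 1/6, meaning 6 days alone.

6 days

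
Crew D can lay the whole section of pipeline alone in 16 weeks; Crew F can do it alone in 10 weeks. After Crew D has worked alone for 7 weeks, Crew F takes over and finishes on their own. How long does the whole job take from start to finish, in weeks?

101/8 weeks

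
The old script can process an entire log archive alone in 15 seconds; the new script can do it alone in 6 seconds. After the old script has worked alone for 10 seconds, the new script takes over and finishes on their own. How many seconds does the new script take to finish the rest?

In 10 seconds the old script does 10/15 = 2/3 of the job, leaving 1/3.
The new script works at 1/6 per second, so finishing takes 1/3 ÷ 1/6 = 2 seconds.

2 seconds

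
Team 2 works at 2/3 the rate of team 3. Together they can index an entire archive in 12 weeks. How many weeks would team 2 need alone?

Let team 3's rate be r; then team 2's rate is (2/3)r, so together (2/3 + 1)r = (5/3)r = 1/12.
Thus r = 1/20 per week.
Team 3 alone: 20 weeks; team 2 alone: 30 weeks.

30 weeks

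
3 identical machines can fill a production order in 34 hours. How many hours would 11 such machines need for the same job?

102/11 hours

Total work is 3·34 = 102 machine-hours.
With 11 machines: 102/11 hours.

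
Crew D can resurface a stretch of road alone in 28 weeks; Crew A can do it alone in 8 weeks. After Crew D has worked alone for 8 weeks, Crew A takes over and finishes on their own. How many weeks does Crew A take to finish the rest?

In 8 weeks Crew D does 8/28 = 2/7 of the job, leaving 5/7.
Crew A works at 1/8 per week, so finishing takes 5/7 ÷ 1/8 = 40/7 weeks.

40/7 weeks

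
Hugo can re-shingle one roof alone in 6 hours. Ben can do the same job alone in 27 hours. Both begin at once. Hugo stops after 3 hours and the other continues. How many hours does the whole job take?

In the first 3 hours the combined rate is 11/54, so 11/18 of the job is done, leaving 7/18.
After Hugo leaves the rate is 1/27 per hour; the remaining 7/18 takes 21/2 hours.
Total = 3 + 21/2 = 27/2 hours.

27/2 hours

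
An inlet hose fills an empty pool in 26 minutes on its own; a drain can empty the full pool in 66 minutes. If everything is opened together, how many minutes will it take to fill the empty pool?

429/10 minutes

Net rate = 1/26 − 1/66 = (33 − 13)/858 = 20/858 = 10/429 per minute.
Filling time = 1 ÷ (10/429) = 429/10 minutes.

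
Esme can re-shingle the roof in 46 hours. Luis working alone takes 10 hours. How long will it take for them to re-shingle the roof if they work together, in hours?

115/14 hours

Combined rate: 1/46 + 1/10 = (5 + 23)/230 = 28/230 = 14/115 per hour.
Time = 1 ÷ (14/115) = 115/14 hours.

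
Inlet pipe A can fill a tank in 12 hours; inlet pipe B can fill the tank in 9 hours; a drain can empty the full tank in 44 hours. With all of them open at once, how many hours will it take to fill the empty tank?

Net rate = 1/12 + 1/9 − 1/44 = (33 + 44 − 9)/396 = 68/396 = 17/99 per hour.
Filling time = 1 ÷ (17/99) = 99/17 hours.

99/17 hours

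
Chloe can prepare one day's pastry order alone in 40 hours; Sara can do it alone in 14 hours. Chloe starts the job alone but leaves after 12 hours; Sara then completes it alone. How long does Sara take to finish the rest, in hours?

In 12 hours Chloe does 12/40 = 3/10 of the job, leaving 7/10.
Sara works at 1/14 per hour, so finishing takes 7/10 ÷ 1/14 = 49/5 hours.

49/5 hours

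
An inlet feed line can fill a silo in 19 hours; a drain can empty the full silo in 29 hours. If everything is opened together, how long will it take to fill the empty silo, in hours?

551/10 hours

Net rate = 1/19 − 1/29 = (29 − 19)/551 = 10/551 per hour.
Filling time = 1 ÷ (10/551) = 551/10 hours.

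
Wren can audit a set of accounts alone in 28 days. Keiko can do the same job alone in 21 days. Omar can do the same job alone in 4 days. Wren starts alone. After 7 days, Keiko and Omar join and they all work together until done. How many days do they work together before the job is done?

In the first 7 days Wren alone does 7/28 = 1/4 of the job, leaving 3/4.
Once everyone is working, combined rate: 1/28 + 1/21 + 1/4 = (3 + 4 + 21)/84 = 28/84 = 1/3 per day.
Remaining 3/4 at 1/3 per day takes 9/4 days.

9/4 days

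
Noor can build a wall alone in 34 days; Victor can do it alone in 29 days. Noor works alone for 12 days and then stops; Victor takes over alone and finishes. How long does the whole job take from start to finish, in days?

In 12 days Noor does 12/34 = 6/17 of the job, leaving 11/17.
Victor works at 1/29 per day, so finishing takes 11/17 ÷ 1/29 = 319/17 days.
Total time = 12 + 319/17 = 523/17 days.

523/17 days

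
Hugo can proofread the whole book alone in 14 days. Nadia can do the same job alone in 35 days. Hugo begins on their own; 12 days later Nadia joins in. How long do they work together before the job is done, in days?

In the first 12 days Hugo alone does 12/14 = 6/7 of the job, leaving 1/7.
Once everyone is working, combined rate: 1/14 + 1/35 = (5 + 2)/70 = 7/70 = 1/10 per day.
Remaining 1/7 at 1/10 per day takes 10/7 days.

10/7 days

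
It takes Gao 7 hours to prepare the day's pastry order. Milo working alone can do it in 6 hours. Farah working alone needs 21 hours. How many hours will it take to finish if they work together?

14/5 hours

Combined rate: 1/7 + 1/6 + 1/21 = (6 + 7 + 2)/42 = 15/42 = 5/14 per hour.
Time = 1 ÷ (5/14) = 14/5 hours.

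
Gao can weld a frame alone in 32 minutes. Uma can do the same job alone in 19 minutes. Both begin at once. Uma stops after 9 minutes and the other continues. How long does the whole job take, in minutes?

320/19 minutes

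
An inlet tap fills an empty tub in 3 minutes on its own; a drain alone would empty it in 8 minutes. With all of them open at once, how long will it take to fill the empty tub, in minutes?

24/5 minutes

Net rate = 1/3 − 1/8 = (8 − 3)/24 = 5/24 per minute.
Filling time = 1 ÷ (5/24) = 24/5 minutes.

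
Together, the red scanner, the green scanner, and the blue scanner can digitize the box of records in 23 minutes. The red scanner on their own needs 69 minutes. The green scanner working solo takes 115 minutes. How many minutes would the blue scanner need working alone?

345/7 minutes

Combined rate is 1/23 per minute.
Known contribution: 1/69 + 1/115 = (5 + 3)/345 = 8/345 per minute.
So the blue scanner's rate is 1/23 − 8/345 = 7/345, meaning 345/7 minutes alone.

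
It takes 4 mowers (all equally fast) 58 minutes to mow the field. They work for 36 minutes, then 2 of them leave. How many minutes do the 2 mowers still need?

One mower does 1/232 of the job per minute.
After 36 minutes with 4 mowers, 18/29 is done (11/29 left).
With 2 mowers the rate is 2/232 = 1/116, so the rest takes 11/29 ÷ 1/116 = 44 minutes.

44 minutes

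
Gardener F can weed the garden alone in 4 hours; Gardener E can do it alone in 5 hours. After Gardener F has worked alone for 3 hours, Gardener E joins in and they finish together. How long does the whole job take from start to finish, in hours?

32/9 hours

In 3 hours Gardener F does 3/4 of the job, leaving 1/4.
Gardener F and Gardener E together work at 9/20 per hour, so finishing takes 1/4 ÷ 9/20 = 5/9 hours.
Total time = 3 + 5/9 = 32/9 hours.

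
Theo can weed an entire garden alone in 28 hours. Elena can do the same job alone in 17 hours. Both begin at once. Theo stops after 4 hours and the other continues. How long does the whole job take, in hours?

In the first 4 hours the combined rate is 45/476, so 45/119 of the job is done, leaving 74/119.
After Theo leaves the rate is 1/17 per hour; the remaining 74/119 takes 74/7 hours.
Total = 4 + 74/7 = 102/7 hours.

102/7 hours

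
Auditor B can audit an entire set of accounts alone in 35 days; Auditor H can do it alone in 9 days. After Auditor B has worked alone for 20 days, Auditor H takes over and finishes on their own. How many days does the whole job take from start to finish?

In 20 days Auditor B does 20/35 = 4/7 of the job, leaving 3/7.
Auditor H works at 1/9 per day, so finishing takes 3/7 ÷ 1/9 = 27/7 days.
Total time = 20 + 27/7 = 167/7 days.

167/7 days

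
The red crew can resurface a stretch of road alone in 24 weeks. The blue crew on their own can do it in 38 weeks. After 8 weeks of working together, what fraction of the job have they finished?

Combined rate: 1/24 + 1/38 = (19 + 12)/456 = 31/456 per week.
In 8 weeks they complete 8·31/456 = 31/57 of the job.

31/57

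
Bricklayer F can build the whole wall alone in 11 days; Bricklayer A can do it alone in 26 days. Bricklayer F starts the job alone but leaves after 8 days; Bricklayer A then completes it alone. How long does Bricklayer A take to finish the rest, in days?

In 8 days Bricklayer F does 8/11 of the job, leaving 3/11.
Bricklayer A works at 1/26 per day, so finishing takes 3/11 ÷ 1/26 = 78/11 days.

78/11 days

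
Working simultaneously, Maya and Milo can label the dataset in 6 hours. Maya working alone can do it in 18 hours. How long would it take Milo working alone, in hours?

9 hours

Combined rate is 1/6 per hour.
Known contribution: 1/18 per hour.
So Milo's rate is 1/6 − 1/18 = 1/9, meaning 9 hours alone.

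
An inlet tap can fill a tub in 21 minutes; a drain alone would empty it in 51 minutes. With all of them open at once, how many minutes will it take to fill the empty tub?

357/10 minutes

Net rate = 1/21 − 1/51 = (17 − 7)/357 = 10/357 per minute.
Filling time = 1 ÷ (10/357) = 357/10 minutes.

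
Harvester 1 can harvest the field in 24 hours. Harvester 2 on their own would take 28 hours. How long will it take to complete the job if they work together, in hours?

168/13 hours

Combined rate: 1/24 + 1/28 = (7 + 6)/168 = 13/168 per hour.
Time = 1 ÷ (13/168) = 168/13 hours.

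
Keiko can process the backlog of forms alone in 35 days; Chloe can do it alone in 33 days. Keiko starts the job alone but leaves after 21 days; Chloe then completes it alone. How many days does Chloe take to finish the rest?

In 21 days Keiko does 21/35 = 3/5 of the job, leaving 2/5.
Chloe works at 1/33 per day, so finishing takes 2/5 ÷ 1/33 = 66/5 days.

66/5 days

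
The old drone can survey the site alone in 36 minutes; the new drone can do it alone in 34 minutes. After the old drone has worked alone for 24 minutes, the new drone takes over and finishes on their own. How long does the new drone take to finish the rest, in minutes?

In 24 minutes the old drone does 24/36 = 2/3 of the job, leaving 1/3.
The new drone works at 1/34 per minute, so finishing takes 1/3 ÷ 1/34 = 34/3 minutes.

34/3 minutes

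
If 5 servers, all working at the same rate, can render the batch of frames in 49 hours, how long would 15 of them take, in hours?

49/3 hours

Total work is 5·49 = 245 server-hours.
With 15 servers: 245/15 = 49/3 hours.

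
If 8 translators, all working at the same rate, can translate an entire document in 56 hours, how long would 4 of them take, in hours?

112 hours

Total work is 8·56 = 448 translator-hours.
With 4 translators: 448/4 = 112 hours.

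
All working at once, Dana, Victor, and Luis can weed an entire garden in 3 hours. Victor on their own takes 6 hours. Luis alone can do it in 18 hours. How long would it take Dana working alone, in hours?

9 hours

Combined rate is 1/3 per hour.
Known contribution: 1/6 + 1/18 = (3 + 1)/18 = 4/18 = 2/9 per hour.
So Dana's rate is 1/3 − 2/9 = 1/9, meaning 9 hours alone.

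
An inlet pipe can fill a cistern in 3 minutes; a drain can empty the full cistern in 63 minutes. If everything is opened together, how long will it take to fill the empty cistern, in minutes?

63/20 minutes

Net rate = 1/3 − 1/63 = (21 − 1)/63 = 20/63 per minute.
Filling time = 1 ÷ (20/63) = 63/20 minutes.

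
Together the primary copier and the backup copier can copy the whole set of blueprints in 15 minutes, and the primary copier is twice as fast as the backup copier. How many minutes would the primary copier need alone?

Let the backup copier's rate be r; then the primary copier's rate is 2r, so together (2 + 1)r = 3r = 1/15.
Thus r = 1/45 per minute.
The backup copier alone: 45 minutes; the primary copier alone: 45/2 minutes.

45/2 minutes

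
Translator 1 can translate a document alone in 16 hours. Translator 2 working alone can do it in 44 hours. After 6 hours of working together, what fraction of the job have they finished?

45/88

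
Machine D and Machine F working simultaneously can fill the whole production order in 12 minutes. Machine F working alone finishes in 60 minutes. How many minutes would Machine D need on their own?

15 minutes

Combined rate is 1/12 per minute.
Known contribution: 1/60 per minute.
So Machine D's rate is 1/12 − 1/60 = 1/15, meaning 15 minutes alone.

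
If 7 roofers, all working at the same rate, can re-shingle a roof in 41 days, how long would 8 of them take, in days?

287/8 days

Total work is 7·41 = 287 roofer-days.
With 8 roofers: 287/8 days.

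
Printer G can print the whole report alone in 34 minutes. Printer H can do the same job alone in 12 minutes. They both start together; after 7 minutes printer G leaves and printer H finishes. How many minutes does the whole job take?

In the first 7 minutes the combined rate is 23/204, so 161/204 of the job is done, leaving 43/204.
After printer G leaves the rate is 1/12 per minute; the remaining 43/204 takes 43/17 minutes.
Total = 7 + 43/17 = 162/17 minutes.

162/17 minutes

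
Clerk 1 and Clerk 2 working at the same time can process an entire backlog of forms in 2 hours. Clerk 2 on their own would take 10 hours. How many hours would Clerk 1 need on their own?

Combined rate is 1/2 per hour.
Known contribution: 1/10 per hour.
So Clerk 1's rate is 1/2 − 1/10 = 2/5, meaning 5/2 hours alone.

5/2 hours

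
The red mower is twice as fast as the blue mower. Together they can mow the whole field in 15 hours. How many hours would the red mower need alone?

Let the blue mower's rate be r; then the red mower's rate is 2r, so together (2 + 1)r = 3r = 1/15.
Thus r = 1/45 per hour.
The blue mower alone: 45 hours; the red mower alone: 45/2 hours.

45/2 hours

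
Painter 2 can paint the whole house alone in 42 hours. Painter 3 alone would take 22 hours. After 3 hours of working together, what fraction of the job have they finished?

Combined rate: 1/42 + 1/22 = (11 + 21)/462 = 32/462 = 16/231 per hour.
In 3 hours they complete 3·16/231 = 16/77 of the job.

16/77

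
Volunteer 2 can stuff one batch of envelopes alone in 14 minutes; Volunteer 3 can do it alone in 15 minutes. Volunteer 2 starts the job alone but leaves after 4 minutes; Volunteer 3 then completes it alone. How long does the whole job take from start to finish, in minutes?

103/7 minutes

In 4 minutes Volunteer 2 does 4/14 = 2/7 of the job, leaving 5/7.
Volunteer 3 works at 1/15 per minute, so finishing takes 5/7 ÷ 1/15 = 75/7 minutes.
Total time = 4 + 75/7 = 103/7 minutes.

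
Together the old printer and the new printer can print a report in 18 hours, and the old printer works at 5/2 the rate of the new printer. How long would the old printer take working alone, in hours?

126/5 hours

Let the new printer's rate be r; then the old printer's rate is (5/2)r, so together (5/2 + 1)r = (7/2)r = 1/18.
Thus r = 1/63 per hour.
The new printer alone: 63 hours; the old printer alone: 126/5 hours.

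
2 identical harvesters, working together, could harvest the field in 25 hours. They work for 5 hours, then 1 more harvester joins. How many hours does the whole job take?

55/3 hours

One harvester does 1/50 of the job per hour.
After 5 hours with 2 harvesters, 1/5 is done (4/5 left).
With 3 harvesters the rate is 3/50, so the rest takes 4/5 ÷ 3/50 = 40/3 hours.
Total = 5 + 40/3 = 55/3 hours.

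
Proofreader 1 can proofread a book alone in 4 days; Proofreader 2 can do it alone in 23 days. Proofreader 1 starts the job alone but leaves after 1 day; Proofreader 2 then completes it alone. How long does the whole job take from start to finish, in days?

In 1 day Proofreader 1 does 1/4 of the job, leaving 3/4.
Proofreader 2 works at 1/23 per day, so finishing takes 3/4 ÷ 1/23 = 69/4 days.
Total time = 1 + 69/4 = 73/4 days.

73/4 days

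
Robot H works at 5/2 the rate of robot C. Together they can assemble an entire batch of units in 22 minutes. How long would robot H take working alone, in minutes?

154/5 minutes

Let robot C's rate be r; then robot H's rate is (5/2)r, so together (5/2 + 1)r = (7/2)r = 1/22.
Thus r = 1/77 per minute.
Robot C alone: 77 minutes; robot H alone: 154/5 minutes.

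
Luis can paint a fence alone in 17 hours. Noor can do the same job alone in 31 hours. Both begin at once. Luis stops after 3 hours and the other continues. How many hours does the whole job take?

In the first 3 hours the combined rate is 48/527, so 144/527 of the job is done, leaving 383/527.
After Luis leaves the rate is 1/31 per hour; the remaining 383/527 takes 383/17 hours.
Total = 3 + 383/17 = 434/17 hours.

434/17 hours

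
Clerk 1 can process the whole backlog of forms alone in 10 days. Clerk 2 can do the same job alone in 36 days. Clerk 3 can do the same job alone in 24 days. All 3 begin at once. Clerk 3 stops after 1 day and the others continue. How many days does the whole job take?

In the first 1 day the combined rate is 61/360, so 61/360 of the job is done, leaving 299/360.
After Clerk 3 leaves the rate is 23/180 per day; the remaining 299/360 takes 13/2 days.
Total = 1 + 13/2 = 15/2 days.

15/2 days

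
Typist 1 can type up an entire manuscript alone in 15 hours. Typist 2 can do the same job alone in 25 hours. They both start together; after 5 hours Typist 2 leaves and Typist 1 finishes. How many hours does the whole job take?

12 hours

In the first 5 hours the combined rate is 8/75, so 8/15 of the job is done, leaving 7/15.
After Typist 2 leaves the rate is 1/15 per hour; the remaining 7/15 takes 7 hours.
Total = 5 + 7 = 12 hours.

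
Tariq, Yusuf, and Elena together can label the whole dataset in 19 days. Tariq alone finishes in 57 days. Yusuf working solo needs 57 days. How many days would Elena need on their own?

Combined rate is 1/19 per day.
Known contribution: 1/57 + 1/57 = (1 + 1)/57 = 2/57 per day.
So Elena's rate is 1/19 − 2/57 = 1/57, meaning 57 days alone.

57 days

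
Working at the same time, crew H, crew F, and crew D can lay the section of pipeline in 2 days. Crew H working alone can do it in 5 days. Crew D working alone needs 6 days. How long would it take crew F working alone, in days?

15/2 days

Combined rate is 1/2 per day.
Known contribution: 1/5 + 1/6 = (6 + 5)/30 = 11/30 per day.
So crew F's rate is 1/2 − 11/30 = 2/15, meaning 15/2 days alone.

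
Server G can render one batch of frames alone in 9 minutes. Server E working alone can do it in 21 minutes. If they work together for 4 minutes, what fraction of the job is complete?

Combined rate: 1/9 + 1/21 = (7 + 3)/63 = 10/63 per minute.
In 4 minutes they complete 4·10/63 = 40/63 of the job.

40/63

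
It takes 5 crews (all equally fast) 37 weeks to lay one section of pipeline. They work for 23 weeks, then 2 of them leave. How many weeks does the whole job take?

One crew does 1/185 of the job per week.
After 23 weeks with 5 crews, 23/37 is done (14/37 left).
With 3 crews the rate is 3/185, so the rest takes 14/37 ÷ 3/185 = 70/3 weeks.
Total = 23 + 70/3 = 139/3 weeks.

139/3 weeks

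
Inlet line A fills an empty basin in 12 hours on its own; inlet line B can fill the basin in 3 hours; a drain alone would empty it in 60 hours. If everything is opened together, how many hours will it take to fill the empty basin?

5/2 hours

Net rate = 1/12 + 1/3 − 1/60 = (5 + 20 − 1)/60 = 24/60 = 2/5 per hour.
Filling time = 1 ÷ (2/5) = 5/2 hours.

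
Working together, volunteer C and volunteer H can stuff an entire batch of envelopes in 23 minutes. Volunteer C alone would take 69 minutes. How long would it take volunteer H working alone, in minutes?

69/2 minutes

Combined rate is 1/23 per minute.
Known contribution: 1/69 per minute.
So volunteer H's rate is 1/23 − 1/69 = 2/69, meaning 69/2 minutes alone.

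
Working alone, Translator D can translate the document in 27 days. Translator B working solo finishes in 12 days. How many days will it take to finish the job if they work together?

108/13 days

With two workers the combined time is the product over the sum: 27·12/(27+12) = 324/39 = 108/13 days.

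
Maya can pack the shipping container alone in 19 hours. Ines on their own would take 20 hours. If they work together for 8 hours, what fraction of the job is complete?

78/95

Combined rate: 1/19 + 1/20 = (20 + 19)/380 = 39/380 per hour.
In 8 hours they complete 8·39/380 = 78/95 of the job.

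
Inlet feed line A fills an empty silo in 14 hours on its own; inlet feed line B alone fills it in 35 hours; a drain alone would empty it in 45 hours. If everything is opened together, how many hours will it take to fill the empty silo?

Net rate = 1/14 + 1/35 − 1/45 = (45 + 18 − 14)/630 = 49/630 = 7/90 per hour.
Filling time = 1 ÷ (7/90) = 90/7 hours.

90/7 hours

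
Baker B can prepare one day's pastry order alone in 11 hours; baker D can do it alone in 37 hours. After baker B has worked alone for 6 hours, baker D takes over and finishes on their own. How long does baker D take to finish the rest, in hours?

185/11 hours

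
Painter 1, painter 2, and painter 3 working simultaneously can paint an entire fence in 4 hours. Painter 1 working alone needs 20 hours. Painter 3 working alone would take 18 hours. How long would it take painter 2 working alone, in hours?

90/13 hours

Combined rate is 1/4 per hour.
Known contribution: 1/20 + 1/18 = (9 + 10)/180 = 19/180 per hour.
So painter 2's rate is 1/4 − 19/180 = 13/90, meaning 90/13 hours alone.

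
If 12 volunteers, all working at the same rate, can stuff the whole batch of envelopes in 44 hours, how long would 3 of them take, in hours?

176 hours

Total work is 12·44 = 528 volunteer-hours.
With 3 volunteers: 528/3 = 176 hours.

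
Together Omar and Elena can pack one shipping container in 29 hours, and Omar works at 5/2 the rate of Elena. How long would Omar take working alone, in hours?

203/5 hours

Let Elena's rate be r; then Omar's rate is (5/2)r, so together (5/2 + 1)r = (7/2)r = 1/29.
Thus r = 2/203 per hour.
Elena alone: 203/2 hours; Omar alone: 203/5 hours.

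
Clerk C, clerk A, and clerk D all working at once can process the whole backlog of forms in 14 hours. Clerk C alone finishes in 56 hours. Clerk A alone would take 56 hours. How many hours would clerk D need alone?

28 hours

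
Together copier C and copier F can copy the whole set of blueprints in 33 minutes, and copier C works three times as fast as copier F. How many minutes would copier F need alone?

Let copier F's rate be r; then copier C's rate is 3r, so together (3 + 1)r = 4r = 1/33.
Thus r = 1/132 per minute.
Copier F alone: 132 minutes; copier C alone: 44 minutes.

132 minutes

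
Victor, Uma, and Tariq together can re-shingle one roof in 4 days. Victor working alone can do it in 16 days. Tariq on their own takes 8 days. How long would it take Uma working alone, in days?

16 days

Combined rate is 1/4 per day.
Known contribution: 1/16 + 1/8 = (1 + 2)/16 = 3/16 per day.
So Uma's rate is 1/4 − 3/16 = 1/16, meaning 16 days alone.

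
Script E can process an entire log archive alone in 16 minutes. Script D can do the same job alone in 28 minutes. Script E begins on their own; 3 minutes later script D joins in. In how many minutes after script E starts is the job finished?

124/11 minutes

In the first 3 minutes script E alone does 3/16 of the job, leaving 13/16.
Once everyone is working, combined rate: 1/16 + 1/28 = (7 + 4)/112 = 11/112 per minute.
Remaining 13/16 at 11/112 per minute takes 91/11 minutes.
Total from the start = 3 + 91/11 = 124/11 minutes.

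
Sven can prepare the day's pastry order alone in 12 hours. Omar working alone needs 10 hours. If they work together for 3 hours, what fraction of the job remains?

Combined rate: 1/12 + 1/10 = (5 + 6)/60 = 11/60 per hour.
In 3 hours they complete 3·11/60 = 11/20 of the job.
So 9/20 remains.

9/20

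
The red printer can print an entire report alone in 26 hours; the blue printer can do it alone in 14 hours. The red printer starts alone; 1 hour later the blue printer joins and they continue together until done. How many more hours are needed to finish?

In 1 hour the red printer does 1/26 of the job, leaving 25/26.
The red printer and the blue printer together work at 10/91 per hour, so finishing takes 25/26 ÷ 10/91 = 35/4 hours.

35/4 hours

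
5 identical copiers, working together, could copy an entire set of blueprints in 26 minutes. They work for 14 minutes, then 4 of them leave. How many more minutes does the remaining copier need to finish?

One copier does 1/130 of the job per minute.
After 14 minutes with 5 copiers, 7/13 is done (6/13 left).
With 1 copier the rate is 1/130, so the rest takes 6/13 ÷ 1/130 = 60 minutes.

60 minutes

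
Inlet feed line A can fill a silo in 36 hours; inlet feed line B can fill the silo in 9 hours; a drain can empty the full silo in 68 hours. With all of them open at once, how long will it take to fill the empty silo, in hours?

Net rate = 1/36 + 1/9 − 1/68 = (17 + 68 − 9)/612 = 76/612 = 19/153 per hour.
Filling time = 1 ÷ (19/153) = 153/19 hours.

153/19 hours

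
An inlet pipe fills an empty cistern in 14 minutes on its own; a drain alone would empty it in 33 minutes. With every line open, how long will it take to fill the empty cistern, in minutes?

Net rate = 1/14 − 1/33 = (33 − 14)/462 = 19/462 per minute.
Filling time = 1 ÷ (19/462) = 462/19 minutes.

462/19 minutes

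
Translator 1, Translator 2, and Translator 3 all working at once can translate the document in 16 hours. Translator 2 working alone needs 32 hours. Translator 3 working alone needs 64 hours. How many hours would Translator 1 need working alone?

64 hours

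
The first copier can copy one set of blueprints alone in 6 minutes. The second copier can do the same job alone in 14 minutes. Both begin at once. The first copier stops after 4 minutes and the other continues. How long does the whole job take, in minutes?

14/3 minutes

In the first 4 minutes the combined rate is 5/21, so 20/21 of the job is done, leaving 1/21.
After the first copier leaves the rate is 1/14 per minute; the remaining 1/21 takes 2/3 minutes.
Total = 4 + 2/3 = 14/3 minutes.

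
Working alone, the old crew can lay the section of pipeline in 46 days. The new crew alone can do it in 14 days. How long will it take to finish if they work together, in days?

161/15 days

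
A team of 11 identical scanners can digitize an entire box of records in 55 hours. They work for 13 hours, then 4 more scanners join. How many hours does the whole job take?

219/5 hours

One scanner does 1/605 of the job per hour.
After 13 hours with 11 scanners, 13/55 is done (42/55 left).
With 15 scanners the rate is 15/605 = 3/121, so the rest takes 42/55 ÷ 3/121 = 154/5 hours.
Total = 13 + 154/5 = 219/5 hours.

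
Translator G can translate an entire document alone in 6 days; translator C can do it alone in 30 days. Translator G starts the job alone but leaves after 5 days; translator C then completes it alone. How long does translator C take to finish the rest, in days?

5 days

In 5 days translator G does 5/6 of the job, leaving 1/6.
Translator C works at 1/30 per day, so finishing takes 1/6 ÷ 1/30 = 5 days.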